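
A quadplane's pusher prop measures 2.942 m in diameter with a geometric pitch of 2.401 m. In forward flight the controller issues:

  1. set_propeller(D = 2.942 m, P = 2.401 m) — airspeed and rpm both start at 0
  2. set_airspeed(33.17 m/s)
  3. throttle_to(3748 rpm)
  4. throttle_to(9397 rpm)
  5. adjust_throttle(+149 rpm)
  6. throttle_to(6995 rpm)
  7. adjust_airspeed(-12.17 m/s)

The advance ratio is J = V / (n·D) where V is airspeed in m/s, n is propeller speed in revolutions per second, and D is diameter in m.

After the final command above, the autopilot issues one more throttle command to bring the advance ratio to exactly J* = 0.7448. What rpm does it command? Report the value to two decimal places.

rpm = 575.03

set_propeller: D = 2.942 m, P = 2.401 m (p = P/D = 0.816111); state ← (V=0, rpm=0)
set_airspeed(33.17): V ← 33.17 m/s
throttle_to(3748): rpm ← 3748
throttle_to(9397): rpm ← 9397
adjust_throttle(+149): rpm ← 9397 +149 = 9546
throttle_to(6995): rpm ← 6995
adjust_airspeed(-12.17): V ← 33.17 -12.17 = 21 m/s
final state: V = 21 m/s, rpm = 6995 → n = rpm/60 = 116.583333 rev/s
target J* = 0.7448; solve J* = V/(n·D) for n: n = V/(J*·D) = 21/(0.7448 × 2.942) = 9.583783 rev/s
rpm = 60·n = 575.026962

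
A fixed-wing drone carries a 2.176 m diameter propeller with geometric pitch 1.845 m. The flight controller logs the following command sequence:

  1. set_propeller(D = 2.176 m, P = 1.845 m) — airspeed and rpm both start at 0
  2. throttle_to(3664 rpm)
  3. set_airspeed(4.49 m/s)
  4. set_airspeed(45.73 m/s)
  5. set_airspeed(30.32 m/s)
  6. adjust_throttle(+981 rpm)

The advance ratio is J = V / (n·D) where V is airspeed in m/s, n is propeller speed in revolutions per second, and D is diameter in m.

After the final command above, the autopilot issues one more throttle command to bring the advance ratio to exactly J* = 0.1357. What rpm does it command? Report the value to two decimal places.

rpm = 6160.87

set_propeller: D = 2.176 m, P = 1.845 m (p = P/D = 0.847886); state ← (V=0, rpm=0)
throttle_to(3664): rpm ← 3664
set_airspeed(4.49): V ← 4.49 m/s
set_airspeed(45.73): V ← 45.73 m/s
set_airspeed(30.32): V ← 30.32 m/s
adjust_throttle(+981): rpm ← 3664 +981 = 4645
final state: V = 30.32 m/s, rpm = 4645 → n = rpm/60 = 77.416667 rev/s
target J* = 0.1357; solve J* = V/(n·D) for n: n = V/(J*·D) = 30.32/(0.1357 × 2.176) = 102.681087 rev/s
rpm = 60·n = 6160.865230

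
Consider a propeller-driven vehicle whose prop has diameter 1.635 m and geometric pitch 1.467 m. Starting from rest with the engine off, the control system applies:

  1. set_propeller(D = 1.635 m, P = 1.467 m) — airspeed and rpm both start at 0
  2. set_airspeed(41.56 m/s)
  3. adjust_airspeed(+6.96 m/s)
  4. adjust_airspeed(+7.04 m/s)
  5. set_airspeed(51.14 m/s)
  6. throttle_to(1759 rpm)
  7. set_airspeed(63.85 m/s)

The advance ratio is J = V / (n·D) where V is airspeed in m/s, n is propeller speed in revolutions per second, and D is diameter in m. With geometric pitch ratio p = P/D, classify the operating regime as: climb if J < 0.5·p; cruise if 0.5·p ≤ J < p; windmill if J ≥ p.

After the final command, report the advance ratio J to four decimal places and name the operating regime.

set_propeller: D = 1.635 m, P = 1.467 m (p = P/D = 0.897248); state ← (V=0, rpm=0)
set_airspeed(41.56): V ← 41.56 m/s
adjust_airspeed(+6.96): V ← 41.56 +6.96 = 48.52 m/s
adjust_airspeed(+7.04): V ← 48.52 +7.04 = 55.56 m/s
set_airspeed(51.14): V ← 51.14 m/s
throttle_to(1759): rpm ← 1759
set_airspeed(63.85): V ← 63.85 m/s
final state: V = 63.85 m/s, rpm = 1759 → n = rpm/60 = 29.316667 rev/s
J = V / (n·D) = 63.85 / (29.316667 × 1.635) = 1.332075
regime bands: climb J<0.4486 | cruise [0.4486, 0.8972) | windmill J≥0.8972
J = 1.3321 → windmill

J = 1.3321, regime = windmill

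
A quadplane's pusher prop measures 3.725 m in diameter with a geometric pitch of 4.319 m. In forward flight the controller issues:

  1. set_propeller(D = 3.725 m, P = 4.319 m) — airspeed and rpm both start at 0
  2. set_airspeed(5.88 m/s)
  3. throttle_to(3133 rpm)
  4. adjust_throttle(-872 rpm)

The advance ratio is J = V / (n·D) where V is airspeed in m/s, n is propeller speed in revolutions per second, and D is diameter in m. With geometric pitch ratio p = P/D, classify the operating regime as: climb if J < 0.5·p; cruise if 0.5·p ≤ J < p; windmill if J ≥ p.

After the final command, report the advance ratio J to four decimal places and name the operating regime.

set_propeller: D = 3.725 m, P = 4.319 m (p = P/D = 1.159463); state ← (V=0, rpm=0)
set_airspeed(5.88): V ← 5.88 m/s
throttle_to(3133): rpm ← 3133
adjust_throttle(-872): rpm ← 3133 -872 = 2261
final state: V = 5.88 m/s, rpm = 2261 → n = rpm/60 = 37.683333 rev/s
J = V / (n·D) = 5.88 / (37.683333 × 3.725) = 0.041889
regime bands: climb J<0.5797 | cruise [0.5797, 1.1595) | windmill J≥1.1595
J = 0.0419 → climb

J = 0.0419, regime = climb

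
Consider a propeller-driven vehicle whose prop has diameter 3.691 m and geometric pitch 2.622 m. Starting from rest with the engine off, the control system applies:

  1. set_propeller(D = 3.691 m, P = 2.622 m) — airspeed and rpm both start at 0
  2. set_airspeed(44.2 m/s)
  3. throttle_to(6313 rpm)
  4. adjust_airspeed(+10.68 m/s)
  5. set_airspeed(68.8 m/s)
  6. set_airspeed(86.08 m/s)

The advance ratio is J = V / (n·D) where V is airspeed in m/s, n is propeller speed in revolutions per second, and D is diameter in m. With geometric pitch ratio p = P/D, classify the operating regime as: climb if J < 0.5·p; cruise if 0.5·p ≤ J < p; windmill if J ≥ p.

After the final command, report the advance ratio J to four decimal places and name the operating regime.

set_propeller: D = 3.691 m, P = 2.622 m (p = P/D = 0.710377); state ← (V=0, rpm=0)
set_airspeed(44.2): V ← 44.2 m/s
throttle_to(6313): rpm ← 6313
adjust_airspeed(+10.68): V ← 44.2 +10.68 = 54.88 m/s
set_airspeed(68.8): V ← 68.8 m/s
set_airspeed(86.08): V ← 86.08 m/s
final state: V = 86.08 m/s, rpm = 6313 → n = rpm/60 = 105.216667 rev/s
J = V / (n·D) = 86.08 / (105.216667 × 3.691) = 0.221653
regime bands: climb J<0.3552 | cruise [0.3552, 0.7104) | windmill J≥0.7104
J = 0.2217 → climb

J = 0.2217, regime = climb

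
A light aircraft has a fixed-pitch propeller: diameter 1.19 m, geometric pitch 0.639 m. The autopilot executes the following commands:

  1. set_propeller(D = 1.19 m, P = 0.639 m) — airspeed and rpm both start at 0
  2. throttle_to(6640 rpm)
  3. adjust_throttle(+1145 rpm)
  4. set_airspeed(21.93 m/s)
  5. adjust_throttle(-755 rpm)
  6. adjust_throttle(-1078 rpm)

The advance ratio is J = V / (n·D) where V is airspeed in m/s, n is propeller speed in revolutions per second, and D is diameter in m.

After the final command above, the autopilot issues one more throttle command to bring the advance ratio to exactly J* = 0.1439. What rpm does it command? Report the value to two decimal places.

rpm = 7683.91

set_propeller: D = 1.19 m, P = 0.639 m (p = P/D = 0.536975); state ← (V=0, rpm=0)
throttle_to(6640): rpm ← 6640
adjust_throttle(+1145): rpm ← 6640 +1145 = 7785
set_airspeed(21.93): V ← 21.93 m/s
adjust_throttle(-755): rpm ← 7785 -755 = 7030
adjust_throttle(-1078): rpm ← 7030 -1078 = 5952
final state: V = 21.93 m/s, rpm = 5952 → n = rpm/60 = 99.200000 rev/s
target J* = 0.1439; solve J* = V/(n·D) for n: n = V/(J*·D) = 21.93/(0.1439 × 1.19) = 128.065125 rev/s
rpm = 60·n = 7683.907475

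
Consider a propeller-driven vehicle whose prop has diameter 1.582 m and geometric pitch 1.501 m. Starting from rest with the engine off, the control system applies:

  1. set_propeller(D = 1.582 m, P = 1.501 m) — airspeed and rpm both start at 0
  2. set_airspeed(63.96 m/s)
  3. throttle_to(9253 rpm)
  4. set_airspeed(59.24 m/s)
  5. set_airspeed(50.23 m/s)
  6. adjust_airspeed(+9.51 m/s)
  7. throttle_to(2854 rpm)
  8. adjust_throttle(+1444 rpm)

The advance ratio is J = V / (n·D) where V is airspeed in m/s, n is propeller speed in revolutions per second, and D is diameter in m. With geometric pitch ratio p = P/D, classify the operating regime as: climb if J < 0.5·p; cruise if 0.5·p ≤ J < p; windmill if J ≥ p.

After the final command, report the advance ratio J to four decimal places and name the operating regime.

set_propeller: D = 1.582 m, P = 1.501 m (p = P/D = 0.948799); state ← (V=0, rpm=0)
set_airspeed(63.96): V ← 63.96 m/s
throttle_to(9253): rpm ← 9253
set_airspeed(59.24): V ← 59.24 m/s
set_airspeed(50.23): V ← 50.23 m/s
adjust_airspeed(+9.51): V ← 50.23 +9.51 = 59.74 m/s
throttle_to(2854): rpm ← 2854
adjust_throttle(+1444): rpm ← 2854 +1444 = 4298
final state: V = 59.74 m/s, rpm = 4298 → n = rpm/60 = 71.633333 rev/s
J = V / (n·D) = 59.74 / (71.633333 × 1.582) = 0.527161
regime bands: climb J<0.4744 | cruise [0.4744, 0.9488) | windmill J≥0.9488
J = 0.5272 → cruise

J = 0.5272, regime = cruise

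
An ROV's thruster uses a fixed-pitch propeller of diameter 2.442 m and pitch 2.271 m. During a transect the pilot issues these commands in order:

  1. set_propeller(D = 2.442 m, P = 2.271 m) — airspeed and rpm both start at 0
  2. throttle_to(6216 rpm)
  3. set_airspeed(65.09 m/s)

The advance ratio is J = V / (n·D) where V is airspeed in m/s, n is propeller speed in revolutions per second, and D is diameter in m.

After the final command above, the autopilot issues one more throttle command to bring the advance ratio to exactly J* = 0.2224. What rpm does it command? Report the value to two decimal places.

rpm = 7190.93

set_propeller: D = 2.442 m, P = 2.271 m (p = P/D = 0.929975); state ← (V=0, rpm=0)
throttle_to(6216): rpm ← 6216
set_airspeed(65.09): V ← 65.09 m/s
final state: V = 65.09 m/s, rpm = 6216 → n = rpm/60 = 103.600000 rev/s
target J* = 0.2224; solve J* = V/(n·D) for n: n = V/(J*·D) = 65.09/(0.2224 × 2.442) = 119.848838 rev/s
rpm = 60·n = 7190.930302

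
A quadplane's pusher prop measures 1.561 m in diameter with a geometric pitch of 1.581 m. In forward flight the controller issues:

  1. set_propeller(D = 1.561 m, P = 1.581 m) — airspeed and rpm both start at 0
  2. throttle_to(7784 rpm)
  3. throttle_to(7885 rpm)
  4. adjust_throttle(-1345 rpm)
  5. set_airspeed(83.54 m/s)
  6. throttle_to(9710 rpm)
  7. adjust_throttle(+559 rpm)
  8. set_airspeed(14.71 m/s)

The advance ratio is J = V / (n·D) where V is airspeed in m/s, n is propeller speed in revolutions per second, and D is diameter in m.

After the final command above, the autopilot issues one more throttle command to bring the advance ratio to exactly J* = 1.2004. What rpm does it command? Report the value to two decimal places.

rpm = 471.02

set_propeller: D = 1.561 m, P = 1.581 m (p = P/D = 1.012812); state ← (V=0, rpm=0)
throttle_to(7784): rpm ← 7784
throttle_to(7885): rpm ← 7885
adjust_throttle(-1345): rpm ← 7885 -1345 = 6540
set_airspeed(83.54): V ← 83.54 m/s
throttle_to(9710): rpm ← 9710
adjust_throttle(+559): rpm ← 9710 +559 = 10269
set_airspeed(14.71): V ← 14.71 m/s
final state: V = 14.71 m/s, rpm = 10269 → n = rpm/60 = 171.150000 rev/s
target J* = 1.2004; solve J* = V/(n·D) for n: n = V/(J*·D) = 14.71/(1.2004 × 1.561) = 7.850255 rev/s
rpm = 60·n = 471.015320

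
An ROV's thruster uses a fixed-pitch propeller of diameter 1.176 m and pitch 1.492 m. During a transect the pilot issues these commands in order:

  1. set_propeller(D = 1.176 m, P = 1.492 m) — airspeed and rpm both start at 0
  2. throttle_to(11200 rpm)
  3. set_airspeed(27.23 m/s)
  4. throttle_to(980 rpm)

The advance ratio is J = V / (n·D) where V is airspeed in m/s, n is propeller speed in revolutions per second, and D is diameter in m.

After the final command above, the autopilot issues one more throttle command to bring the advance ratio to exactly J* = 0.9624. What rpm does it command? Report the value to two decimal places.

rpm = 1443.56

set_propeller: D = 1.176 m, P = 1.492 m (p = P/D = 1.268707); state ← (V=0, rpm=0)
throttle_to(11200): rpm ← 11200
set_airspeed(27.23): V ← 27.23 m/s
throttle_to(980): rpm ← 980
final state: V = 27.23 m/s, rpm = 980 → n = rpm/60 = 16.333333 rev/s
target J* = 0.9624; solve J* = V/(n·D) for n: n = V/(J*·D) = 27.23/(0.9624 × 1.176) = 24.059395 rev/s
rpm = 60·n = 1443.563710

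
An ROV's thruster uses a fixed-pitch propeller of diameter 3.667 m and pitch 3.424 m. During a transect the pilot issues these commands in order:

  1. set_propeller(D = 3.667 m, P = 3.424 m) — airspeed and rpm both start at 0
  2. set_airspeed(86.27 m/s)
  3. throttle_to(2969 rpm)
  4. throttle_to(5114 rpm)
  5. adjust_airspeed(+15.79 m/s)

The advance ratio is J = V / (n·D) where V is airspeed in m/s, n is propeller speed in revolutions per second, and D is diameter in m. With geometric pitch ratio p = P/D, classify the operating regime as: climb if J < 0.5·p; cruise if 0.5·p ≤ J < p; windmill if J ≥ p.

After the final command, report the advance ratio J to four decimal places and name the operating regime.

set_propeller: D = 3.667 m, P = 3.424 m (p = P/D = 0.933733); state ← (V=0, rpm=0)
set_airspeed(86.27): V ← 86.27 m/s
throttle_to(2969): rpm ← 2969
throttle_to(5114): rpm ← 5114
adjust_airspeed(+15.79): V ← 86.27 +15.79 = 102.06 m/s
final state: V = 102.06 m/s, rpm = 5114 → n = rpm/60 = 85.233333 rev/s
J = V / (n·D) = 102.06 / (85.233333 × 3.667) = 0.326539
regime bands: climb J<0.4669 | cruise [0.4669, 0.9337) | windmill J≥0.9337
J = 0.3265 → climb

J = 0.3265, regime = climb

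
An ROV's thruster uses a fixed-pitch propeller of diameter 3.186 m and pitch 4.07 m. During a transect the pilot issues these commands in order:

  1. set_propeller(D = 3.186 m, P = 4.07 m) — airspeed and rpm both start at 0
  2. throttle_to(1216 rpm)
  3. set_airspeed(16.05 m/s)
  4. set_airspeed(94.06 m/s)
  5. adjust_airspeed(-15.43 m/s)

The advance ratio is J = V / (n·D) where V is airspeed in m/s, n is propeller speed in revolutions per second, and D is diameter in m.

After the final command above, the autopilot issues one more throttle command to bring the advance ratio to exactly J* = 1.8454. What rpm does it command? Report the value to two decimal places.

rpm = 802.42

set_propeller: D = 3.186 m, P = 4.07 m (p = P/D = 1.277464); state ← (V=0, rpm=0)
throttle_to(1216): rpm ← 1216
set_airspeed(16.05): V ← 16.05 m/s
set_airspeed(94.06): V ← 94.06 m/s
adjust_airspeed(-15.43): V ← 94.06 -15.43 = 78.63 m/s
final state: V = 78.63 m/s, rpm = 1216 → n = rpm/60 = 20.266667 rev/s
target J* = 1.8454; solve J* = V/(n·D) for n: n = V/(J*·D) = 78.63/(1.8454 × 3.186) = 13.373713 rev/s
rpm = 60·n = 802.422760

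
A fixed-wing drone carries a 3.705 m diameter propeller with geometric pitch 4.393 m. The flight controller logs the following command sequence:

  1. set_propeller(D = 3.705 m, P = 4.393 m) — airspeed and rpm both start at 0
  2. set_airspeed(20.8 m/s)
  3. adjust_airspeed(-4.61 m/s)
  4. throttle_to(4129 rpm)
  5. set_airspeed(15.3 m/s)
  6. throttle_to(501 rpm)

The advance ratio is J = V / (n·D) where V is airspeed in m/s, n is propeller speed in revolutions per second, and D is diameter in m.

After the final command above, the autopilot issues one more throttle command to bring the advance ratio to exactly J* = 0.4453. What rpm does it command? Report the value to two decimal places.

set_propeller: D = 3.705 m, P = 4.393 m (p = P/D = 1.185695); state ← (V=0, rpm=0)
set_airspeed(20.8): V ← 20.8 m/s
adjust_airspeed(-4.61): V ← 20.8 -4.61 = 16.19 m/s
throttle_to(4129): rpm ← 4129
set_airspeed(15.3): V ← 15.3 m/s
throttle_to(501): rpm ← 501
final state: V = 15.3 m/s, rpm = 501 → n = rpm/60 = 8.350000 rev/s
target J* = 0.4453; solve J* = V/(n·D) for n: n = V/(J*·D) = 15.3/(0.4453 × 3.705) = 9.273646 rev/s
rpm = 60·n = 556.418772

rpm = 556.42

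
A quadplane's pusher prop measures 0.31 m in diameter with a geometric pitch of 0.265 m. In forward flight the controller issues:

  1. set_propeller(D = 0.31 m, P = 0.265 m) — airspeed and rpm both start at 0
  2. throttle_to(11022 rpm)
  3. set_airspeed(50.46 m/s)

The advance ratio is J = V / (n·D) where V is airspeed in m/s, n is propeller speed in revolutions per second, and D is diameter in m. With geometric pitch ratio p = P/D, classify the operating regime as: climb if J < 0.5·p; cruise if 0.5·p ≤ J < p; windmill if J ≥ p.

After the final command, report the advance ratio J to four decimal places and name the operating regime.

set_propeller: D = 0.31 m, P = 0.265 m (p = P/D = 0.854839); state ← (V=0, rpm=0)
throttle_to(11022): rpm ← 11022
set_airspeed(50.46): V ← 50.46 m/s
final state: V = 50.46 m/s, rpm = 11022 → n = rpm/60 = 183.700000 rev/s
J = V / (n·D) = 50.46 / (183.700000 × 0.31) = 0.886087
regime bands: climb J<0.4274 | cruise [0.4274, 0.8548) | windmill J≥0.8548
J = 0.8861 → windmill

J = 0.8861, regime = windmill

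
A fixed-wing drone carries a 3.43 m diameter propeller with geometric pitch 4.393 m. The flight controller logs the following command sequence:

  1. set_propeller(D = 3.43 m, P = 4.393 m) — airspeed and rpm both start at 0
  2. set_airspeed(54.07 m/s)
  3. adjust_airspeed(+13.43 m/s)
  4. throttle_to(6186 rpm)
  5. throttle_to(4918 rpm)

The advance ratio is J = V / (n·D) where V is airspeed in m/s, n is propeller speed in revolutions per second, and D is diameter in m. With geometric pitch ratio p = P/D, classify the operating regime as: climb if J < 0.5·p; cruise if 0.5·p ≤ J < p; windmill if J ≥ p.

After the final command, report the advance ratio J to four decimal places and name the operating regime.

J = 0.2401, regime = climb

set_propeller: D = 3.43 m, P = 4.393 m (p = P/D = 1.280758); state ← (V=0, rpm=0)
set_airspeed(54.07): V ← 54.07 m/s
adjust_airspeed(+13.43): V ← 54.07 +13.43 = 67.5 m/s
throttle_to(6186): rpm ← 6186
throttle_to(4918): rpm ← 4918
final state: V = 67.5 m/s, rpm = 4918 → n = rpm/60 = 81.966667 rev/s
J = V / (n·D) = 67.5 / (81.966667 × 3.43) = 0.240089
regime bands: climb J<0.6404 | cruise [0.6404, 1.2808) | windmill J≥1.2808
J = 0.2401 → climb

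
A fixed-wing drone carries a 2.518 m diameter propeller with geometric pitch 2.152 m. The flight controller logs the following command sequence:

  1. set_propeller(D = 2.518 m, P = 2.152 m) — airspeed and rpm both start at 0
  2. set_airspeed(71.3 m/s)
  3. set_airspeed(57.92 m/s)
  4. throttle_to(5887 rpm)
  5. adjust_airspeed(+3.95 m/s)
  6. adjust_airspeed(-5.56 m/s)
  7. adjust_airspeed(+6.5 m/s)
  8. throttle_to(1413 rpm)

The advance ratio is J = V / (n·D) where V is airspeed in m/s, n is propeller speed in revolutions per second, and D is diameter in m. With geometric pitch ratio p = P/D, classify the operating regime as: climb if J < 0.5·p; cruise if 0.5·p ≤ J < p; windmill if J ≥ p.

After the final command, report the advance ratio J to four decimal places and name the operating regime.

set_propeller: D = 2.518 m, P = 2.152 m (p = P/D = 0.854647); state ← (V=0, rpm=0)
set_airspeed(71.3): V ← 71.3 m/s
set_airspeed(57.92): V ← 57.92 m/s
throttle_to(5887): rpm ← 5887
adjust_airspeed(+3.95): V ← 57.92 +3.95 = 61.87 m/s
adjust_airspeed(-5.56): V ← 61.87 -5.56 = 56.31 m/s
adjust_airspeed(+6.5): V ← 56.31 +6.5 = 62.81 m/s
throttle_to(1413): rpm ← 1413
final state: V = 62.81 m/s, rpm = 1413 → n = rpm/60 = 23.550000 rev/s
J = V / (n·D) = 62.81 / (23.550000 × 2.518) = 1.059210
regime bands: climb J<0.4273 | cruise [0.4273, 0.8546) | windmill J≥0.8546
J = 1.0592 → windmill

J = 1.0592, regime = windmill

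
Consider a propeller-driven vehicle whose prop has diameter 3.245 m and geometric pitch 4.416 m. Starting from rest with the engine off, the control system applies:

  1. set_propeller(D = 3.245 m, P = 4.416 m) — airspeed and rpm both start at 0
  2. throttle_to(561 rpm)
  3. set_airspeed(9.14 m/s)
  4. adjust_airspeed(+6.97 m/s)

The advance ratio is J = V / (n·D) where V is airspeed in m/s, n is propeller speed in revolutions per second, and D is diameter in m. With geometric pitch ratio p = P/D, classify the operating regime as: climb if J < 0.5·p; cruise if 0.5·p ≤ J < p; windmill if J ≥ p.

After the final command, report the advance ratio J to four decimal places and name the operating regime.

J = 0.5310, regime = climb

set_propeller: D = 3.245 m, P = 4.416 m (p = P/D = 1.360863); state ← (V=0, rpm=0)
throttle_to(561): rpm ← 561
set_airspeed(9.14): V ← 9.14 m/s
adjust_airspeed(+6.97): V ← 9.14 +6.97 = 16.11 m/s
final state: V = 16.11 m/s, rpm = 561 → n = rpm/60 = 9.350000 rev/s
J = V / (n·D) = 16.11 / (9.350000 × 3.245) = 0.530969
regime bands: climb J<0.6804 | cruise [0.6804, 1.3609) | windmill J≥1.3609
J = 0.5310 → climb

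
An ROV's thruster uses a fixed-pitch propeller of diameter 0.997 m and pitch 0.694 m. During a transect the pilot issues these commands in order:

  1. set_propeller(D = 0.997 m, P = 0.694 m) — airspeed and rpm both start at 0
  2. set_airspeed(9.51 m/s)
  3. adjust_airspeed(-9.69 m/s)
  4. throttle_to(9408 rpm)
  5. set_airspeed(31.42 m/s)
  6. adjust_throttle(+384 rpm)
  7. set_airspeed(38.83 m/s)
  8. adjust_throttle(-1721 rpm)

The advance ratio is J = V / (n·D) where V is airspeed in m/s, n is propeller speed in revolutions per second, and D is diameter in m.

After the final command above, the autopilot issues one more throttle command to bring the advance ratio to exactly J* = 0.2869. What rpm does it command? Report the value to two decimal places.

set_propeller: D = 0.997 m, P = 0.694 m (p = P/D = 0.696088); state ← (V=0, rpm=0)
set_airspeed(9.51): V ← 9.51 m/s
adjust_airspeed(-9.69): V ← 9.51 -9.69 = -0.18 m/s
throttle_to(9408): rpm ← 9408
set_airspeed(31.42): V ← 31.42 m/s
adjust_throttle(+384): rpm ← 9408 +384 = 9792
set_airspeed(38.83): V ← 38.83 m/s
adjust_throttle(-1721): rpm ← 9792 -1721 = 8071
final state: V = 38.83 m/s, rpm = 8071 → n = rpm/60 = 134.516667 rev/s
target J* = 0.2869; solve J* = V/(n·D) for n: n = V/(J*·D) = 38.83/(0.2869 × 0.997) = 135.750577 rev/s
rpm = 60·n = 8145.034616

rpm = 8145.03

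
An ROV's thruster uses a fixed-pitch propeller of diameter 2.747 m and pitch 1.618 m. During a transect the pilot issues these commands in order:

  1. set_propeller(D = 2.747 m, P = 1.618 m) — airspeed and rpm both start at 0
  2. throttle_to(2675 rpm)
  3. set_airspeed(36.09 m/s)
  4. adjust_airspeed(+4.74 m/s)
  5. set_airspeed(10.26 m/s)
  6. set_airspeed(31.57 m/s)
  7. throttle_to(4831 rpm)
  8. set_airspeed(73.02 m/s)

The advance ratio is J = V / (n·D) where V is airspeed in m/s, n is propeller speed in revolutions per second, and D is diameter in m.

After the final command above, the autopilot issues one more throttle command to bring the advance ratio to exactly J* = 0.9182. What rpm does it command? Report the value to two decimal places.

set_propeller: D = 2.747 m, P = 1.618 m (p = P/D = 0.589006); state ← (V=0, rpm=0)
throttle_to(2675): rpm ← 2675
set_airspeed(36.09): V ← 36.09 m/s
adjust_airspeed(+4.74): V ← 36.09 +4.74 = 40.83 m/s
set_airspeed(10.26): V ← 10.26 m/s
set_airspeed(31.57): V ← 31.57 m/s
throttle_to(4831): rpm ← 4831
set_airspeed(73.02): V ← 73.02 m/s
final state: V = 73.02 m/s, rpm = 4831 → n = rpm/60 = 80.516667 rev/s
target J* = 0.9182; solve J* = V/(n·D) for n: n = V/(J*·D) = 73.02/(0.9182 × 2.747) = 28.949821 rev/s
rpm = 60·n = 1736.989252

rpm = 1736.99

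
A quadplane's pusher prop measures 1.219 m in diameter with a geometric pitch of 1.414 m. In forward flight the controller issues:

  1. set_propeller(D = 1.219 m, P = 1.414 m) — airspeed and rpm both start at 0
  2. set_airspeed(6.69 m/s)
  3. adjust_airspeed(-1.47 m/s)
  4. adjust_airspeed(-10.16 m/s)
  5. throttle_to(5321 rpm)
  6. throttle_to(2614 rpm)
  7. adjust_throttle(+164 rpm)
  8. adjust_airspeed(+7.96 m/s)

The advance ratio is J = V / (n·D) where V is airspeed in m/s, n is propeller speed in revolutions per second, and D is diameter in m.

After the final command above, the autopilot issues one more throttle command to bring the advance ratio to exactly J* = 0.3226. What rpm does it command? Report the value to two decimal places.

rpm = 460.78

set_propeller: D = 1.219 m, P = 1.414 m (p = P/D = 1.159967); state ← (V=0, rpm=0)
set_airspeed(6.69): V ← 6.69 m/s
adjust_airspeed(-1.47): V ← 6.69 -1.47 = 5.22 m/s
adjust_airspeed(-10.16): V ← 5.22 -10.16 = -4.94 m/s
throttle_to(5321): rpm ← 5321
throttle_to(2614): rpm ← 2614
adjust_throttle(+164): rpm ← 2614 +164 = 2778
adjust_airspeed(+7.96): V ← -4.94 +7.96 = 3.02 m/s
final state: V = 3.02 m/s, rpm = 2778 → n = rpm/60 = 46.300000 rev/s
target J* = 0.3226; solve J* = V/(n·D) for n: n = V/(J*·D) = 3.02/(0.3226 × 1.219) = 7.679605 rev/s
rpm = 60·n = 460.776291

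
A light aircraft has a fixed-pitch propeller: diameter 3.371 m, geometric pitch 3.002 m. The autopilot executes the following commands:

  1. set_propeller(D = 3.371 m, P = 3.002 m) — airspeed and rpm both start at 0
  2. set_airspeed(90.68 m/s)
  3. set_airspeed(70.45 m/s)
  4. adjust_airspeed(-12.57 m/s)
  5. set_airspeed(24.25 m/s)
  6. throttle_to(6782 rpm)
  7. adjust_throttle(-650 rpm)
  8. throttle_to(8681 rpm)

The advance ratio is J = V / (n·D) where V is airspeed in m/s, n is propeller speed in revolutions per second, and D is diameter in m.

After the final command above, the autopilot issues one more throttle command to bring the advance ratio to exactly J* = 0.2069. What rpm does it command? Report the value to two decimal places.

set_propeller: D = 3.371 m, P = 3.002 m (p = P/D = 0.890537); state ← (V=0, rpm=0)
set_airspeed(90.68): V ← 90.68 m/s
set_airspeed(70.45): V ← 70.45 m/s
adjust_airspeed(-12.57): V ← 70.45 -12.57 = 57.88 m/s
set_airspeed(24.25): V ← 24.25 m/s
throttle_to(6782): rpm ← 6782
adjust_throttle(-650): rpm ← 6782 -650 = 6132
throttle_to(8681): rpm ← 8681
final state: V = 24.25 m/s, rpm = 8681 → n = rpm/60 = 144.683333 rev/s
target J* = 0.2069; solve J* = V/(n·D) for n: n = V/(J*·D) = 24.25/(0.2069 × 3.371) = 34.769024 rev/s
rpm = 60·n = 2086.141440

rpm = 2086.14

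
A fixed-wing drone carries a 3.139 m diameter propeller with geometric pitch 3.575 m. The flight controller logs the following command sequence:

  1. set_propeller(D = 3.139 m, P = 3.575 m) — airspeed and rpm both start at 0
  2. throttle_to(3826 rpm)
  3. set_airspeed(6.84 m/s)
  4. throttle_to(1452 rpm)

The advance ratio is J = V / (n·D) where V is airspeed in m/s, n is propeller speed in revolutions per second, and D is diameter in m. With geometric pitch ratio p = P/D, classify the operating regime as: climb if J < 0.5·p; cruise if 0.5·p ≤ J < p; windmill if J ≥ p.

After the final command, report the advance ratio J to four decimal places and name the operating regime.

J = 0.0900, regime = climb

set_propeller: D = 3.139 m, P = 3.575 m (p = P/D = 1.138898); state ← (V=0, rpm=0)
throttle_to(3826): rpm ← 3826
set_airspeed(6.84): V ← 6.84 m/s
throttle_to(1452): rpm ← 1452
final state: V = 6.84 m/s, rpm = 1452 → n = rpm/60 = 24.200000 rev/s
J = V / (n·D) = 6.84 / (24.200000 × 3.139) = 0.090043
regime bands: climb J<0.5694 | cruise [0.5694, 1.1389) | windmill J≥1.1389
J = 0.0900 → climb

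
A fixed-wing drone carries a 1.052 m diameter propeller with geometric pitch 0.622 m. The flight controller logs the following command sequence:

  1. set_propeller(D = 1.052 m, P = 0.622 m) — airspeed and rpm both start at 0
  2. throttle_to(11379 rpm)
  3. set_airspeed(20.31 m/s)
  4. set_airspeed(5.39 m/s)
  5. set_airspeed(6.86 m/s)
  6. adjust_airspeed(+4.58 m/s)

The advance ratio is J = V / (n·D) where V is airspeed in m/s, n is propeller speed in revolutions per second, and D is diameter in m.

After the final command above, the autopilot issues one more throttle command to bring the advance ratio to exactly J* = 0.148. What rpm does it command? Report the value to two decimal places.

rpm = 4408.59

set_propeller: D = 1.052 m, P = 0.622 m (p = P/D = 0.591255); state ← (V=0, rpm=0)
throttle_to(11379): rpm ← 11379
set_airspeed(20.31): V ← 20.31 m/s
set_airspeed(5.39): V ← 5.39 m/s
set_airspeed(6.86): V ← 6.86 m/s
adjust_airspeed(+4.58): V ← 6.86 +4.58 = 11.44 m/s
final state: V = 11.44 m/s, rpm = 11379 → n = rpm/60 = 189.650000 rev/s
target J* = 0.148; solve J* = V/(n·D) for n: n = V/(J*·D) = 11.44/(0.148 × 1.052) = 73.476518 rev/s
rpm = 60·n = 4408.591101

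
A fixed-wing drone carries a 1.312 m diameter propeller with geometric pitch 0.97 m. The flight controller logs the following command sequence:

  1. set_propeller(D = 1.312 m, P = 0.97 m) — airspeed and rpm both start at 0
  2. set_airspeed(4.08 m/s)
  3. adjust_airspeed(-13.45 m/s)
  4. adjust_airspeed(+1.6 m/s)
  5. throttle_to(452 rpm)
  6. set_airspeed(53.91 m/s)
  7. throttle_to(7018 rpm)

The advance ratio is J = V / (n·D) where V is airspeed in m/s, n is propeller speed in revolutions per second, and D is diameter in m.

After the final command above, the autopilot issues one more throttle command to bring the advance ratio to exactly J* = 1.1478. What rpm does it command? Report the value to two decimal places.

rpm = 2147.93

set_propeller: D = 1.312 m, P = 0.97 m (p = P/D = 0.739329); state ← (V=0, rpm=0)
set_airspeed(4.08): V ← 4.08 m/s
adjust_airspeed(-13.45): V ← 4.08 -13.45 = -9.37 m/s
adjust_airspeed(+1.6): V ← -9.37 +1.6 = -7.77 m/s
throttle_to(452): rpm ← 452
set_airspeed(53.91): V ← 53.91 m/s
throttle_to(7018): rpm ← 7018
final state: V = 53.91 m/s, rpm = 7018 → n = rpm/60 = 116.966667 rev/s
target J* = 1.1478; solve J* = V/(n·D) for n: n = V/(J*·D) = 53.91/(1.1478 × 1.312) = 35.798867 rev/s
rpm = 60·n = 2147.931993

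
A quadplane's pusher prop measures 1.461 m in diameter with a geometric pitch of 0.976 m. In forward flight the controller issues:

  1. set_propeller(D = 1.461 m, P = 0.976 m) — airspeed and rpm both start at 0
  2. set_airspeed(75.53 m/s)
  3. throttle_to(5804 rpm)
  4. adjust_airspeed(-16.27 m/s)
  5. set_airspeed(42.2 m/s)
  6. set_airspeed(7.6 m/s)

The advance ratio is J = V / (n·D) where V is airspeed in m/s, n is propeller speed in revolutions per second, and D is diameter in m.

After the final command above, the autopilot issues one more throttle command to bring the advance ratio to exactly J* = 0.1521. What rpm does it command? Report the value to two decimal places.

rpm = 2052.04

set_propeller: D = 1.461 m, P = 0.976 m (p = P/D = 0.668036); state ← (V=0, rpm=0)
set_airspeed(75.53): V ← 75.53 m/s
throttle_to(5804): rpm ← 5804
adjust_airspeed(-16.27): V ← 75.53 -16.27 = 59.26 m/s
set_airspeed(42.2): V ← 42.2 m/s
set_airspeed(7.6): V ← 7.6 m/s
final state: V = 7.6 m/s, rpm = 5804 → n = rpm/60 = 96.733333 rev/s
target J* = 0.1521; solve J* = V/(n·D) for n: n = V/(J*·D) = 7.6/(0.1521 × 1.461) = 34.200634 rev/s
rpm = 60·n = 2052.038065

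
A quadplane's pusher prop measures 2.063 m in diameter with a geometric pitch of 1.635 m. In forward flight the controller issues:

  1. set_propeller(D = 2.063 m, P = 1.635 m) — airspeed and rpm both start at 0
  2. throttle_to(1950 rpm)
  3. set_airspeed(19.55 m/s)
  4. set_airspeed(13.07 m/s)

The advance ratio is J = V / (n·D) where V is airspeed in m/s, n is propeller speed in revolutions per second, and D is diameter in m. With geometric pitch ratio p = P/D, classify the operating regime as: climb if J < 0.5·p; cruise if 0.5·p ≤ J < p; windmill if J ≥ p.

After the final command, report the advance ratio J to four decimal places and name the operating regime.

set_propeller: D = 2.063 m, P = 1.635 m (p = P/D = 0.792535); state ← (V=0, rpm=0)
throttle_to(1950): rpm ← 1950
set_airspeed(19.55): V ← 19.55 m/s
set_airspeed(13.07): V ← 13.07 m/s
final state: V = 13.07 m/s, rpm = 1950 → n = rpm/60 = 32.500000 rev/s
J = V / (n·D) = 13.07 / (32.500000 × 2.063) = 0.194936
regime bands: climb J<0.3963 | cruise [0.3963, 0.7925) | windmill J≥0.7925
J = 0.1949 → climb

J = 0.1949, regime = climb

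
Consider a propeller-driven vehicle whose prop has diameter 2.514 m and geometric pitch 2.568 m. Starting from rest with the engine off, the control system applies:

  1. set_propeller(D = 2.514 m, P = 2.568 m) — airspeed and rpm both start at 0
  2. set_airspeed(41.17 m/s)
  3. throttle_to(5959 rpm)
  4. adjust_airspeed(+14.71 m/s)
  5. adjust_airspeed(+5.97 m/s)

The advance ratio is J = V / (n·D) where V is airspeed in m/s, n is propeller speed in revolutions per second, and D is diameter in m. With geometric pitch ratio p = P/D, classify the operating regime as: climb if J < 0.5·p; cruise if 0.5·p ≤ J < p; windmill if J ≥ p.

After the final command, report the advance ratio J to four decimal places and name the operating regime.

J = 0.2477, regime = climb

set_propeller: D = 2.514 m, P = 2.568 m (p = P/D = 1.021480); state ← (V=0, rpm=0)
set_airspeed(41.17): V ← 41.17 m/s
throttle_to(5959): rpm ← 5959
adjust_airspeed(+14.71): V ← 41.17 +14.71 = 55.88 m/s
adjust_airspeed(+5.97): V ← 55.88 +5.97 = 61.85 m/s
final state: V = 61.85 m/s, rpm = 5959 → n = rpm/60 = 99.316667 rev/s
J = V / (n·D) = 61.85 / (99.316667 × 2.514) = 0.247715
regime bands: climb J<0.5107 | cruise [0.5107, 1.0215) | windmill J≥1.0215
J = 0.2477 → climb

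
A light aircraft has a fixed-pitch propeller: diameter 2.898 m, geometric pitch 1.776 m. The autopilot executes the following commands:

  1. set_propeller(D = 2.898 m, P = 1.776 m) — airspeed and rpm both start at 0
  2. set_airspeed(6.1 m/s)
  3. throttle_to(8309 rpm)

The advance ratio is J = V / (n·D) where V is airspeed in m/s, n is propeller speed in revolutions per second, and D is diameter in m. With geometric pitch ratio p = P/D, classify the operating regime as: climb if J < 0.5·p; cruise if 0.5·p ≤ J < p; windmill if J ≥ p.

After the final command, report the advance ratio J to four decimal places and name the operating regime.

set_propeller: D = 2.898 m, P = 1.776 m (p = P/D = 0.612836); state ← (V=0, rpm=0)
set_airspeed(6.1): V ← 6.1 m/s
throttle_to(8309): rpm ← 8309
final state: V = 6.1 m/s, rpm = 8309 → n = rpm/60 = 138.483333 rev/s
J = V / (n·D) = 6.1 / (138.483333 × 2.898) = 0.015200
regime bands: climb J<0.3064 | cruise [0.3064, 0.6128) | windmill J≥0.6128
J = 0.0152 → climb

J = 0.0152, regime = climb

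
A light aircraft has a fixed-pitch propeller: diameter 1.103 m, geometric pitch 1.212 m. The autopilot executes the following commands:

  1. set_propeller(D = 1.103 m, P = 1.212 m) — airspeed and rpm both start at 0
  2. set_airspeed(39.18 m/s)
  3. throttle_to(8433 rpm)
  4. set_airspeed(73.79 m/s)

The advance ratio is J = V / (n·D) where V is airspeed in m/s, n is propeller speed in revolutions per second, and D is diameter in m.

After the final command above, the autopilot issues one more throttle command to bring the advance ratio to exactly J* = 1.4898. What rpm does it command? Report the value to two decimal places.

rpm = 2694.30

set_propeller: D = 1.103 m, P = 1.212 m (p = P/D = 1.098821); state ← (V=0, rpm=0)
set_airspeed(39.18): V ← 39.18 m/s
throttle_to(8433): rpm ← 8433
set_airspeed(73.79): V ← 73.79 m/s
final state: V = 73.79 m/s, rpm = 8433 → n = rpm/60 = 140.550000 rev/s
target J* = 1.4898; solve J* = V/(n·D) for n: n = V/(J*·D) = 73.79/(1.4898 × 1.103) = 44.904930 rev/s
rpm = 60·n = 2694.295826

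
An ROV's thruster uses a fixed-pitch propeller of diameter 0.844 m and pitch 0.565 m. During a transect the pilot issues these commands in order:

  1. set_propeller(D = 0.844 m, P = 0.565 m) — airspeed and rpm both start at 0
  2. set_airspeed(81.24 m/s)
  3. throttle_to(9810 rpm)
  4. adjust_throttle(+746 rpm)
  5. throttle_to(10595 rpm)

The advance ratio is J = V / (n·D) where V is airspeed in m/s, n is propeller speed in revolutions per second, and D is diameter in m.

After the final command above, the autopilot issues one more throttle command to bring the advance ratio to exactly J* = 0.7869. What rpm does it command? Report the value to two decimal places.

set_propeller: D = 0.844 m, P = 0.565 m (p = P/D = 0.669431); state ← (V=0, rpm=0)
set_airspeed(81.24): V ← 81.24 m/s
throttle_to(9810): rpm ← 9810
adjust_throttle(+746): rpm ← 9810 +746 = 10556
throttle_to(10595): rpm ← 10595
final state: V = 81.24 m/s, rpm = 10595 → n = rpm/60 = 176.583333 rev/s
target J* = 0.7869; solve J* = V/(n·D) for n: n = V/(J*·D) = 81.24/(0.7869 × 0.844) = 122.322943 rev/s
rpm = 60·n = 7339.376605

rpm = 7339.38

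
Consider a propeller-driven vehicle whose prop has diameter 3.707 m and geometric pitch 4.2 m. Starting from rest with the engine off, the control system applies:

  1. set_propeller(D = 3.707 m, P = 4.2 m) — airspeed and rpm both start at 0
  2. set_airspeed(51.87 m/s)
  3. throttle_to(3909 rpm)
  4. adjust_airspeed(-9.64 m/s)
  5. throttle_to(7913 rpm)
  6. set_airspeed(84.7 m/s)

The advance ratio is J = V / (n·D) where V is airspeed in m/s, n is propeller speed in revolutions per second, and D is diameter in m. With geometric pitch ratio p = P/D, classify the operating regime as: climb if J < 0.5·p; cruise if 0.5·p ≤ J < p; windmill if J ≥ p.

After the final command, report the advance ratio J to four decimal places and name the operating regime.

J = 0.1732, regime = climb

set_propeller: D = 3.707 m, P = 4.2 m (p = P/D = 1.132992); state ← (V=0, rpm=0)
set_airspeed(51.87): V ← 51.87 m/s
throttle_to(3909): rpm ← 3909
adjust_airspeed(-9.64): V ← 51.87 -9.64 = 42.23 m/s
throttle_to(7913): rpm ← 7913
set_airspeed(84.7): V ← 84.7 m/s
final state: V = 84.7 m/s, rpm = 7913 → n = rpm/60 = 131.883333 rev/s
J = V / (n·D) = 84.7 / (131.883333 × 3.707) = 0.173249
regime bands: climb J<0.5665 | cruise [0.5665, 1.1330) | windmill J≥1.1330
J = 0.1732 → climb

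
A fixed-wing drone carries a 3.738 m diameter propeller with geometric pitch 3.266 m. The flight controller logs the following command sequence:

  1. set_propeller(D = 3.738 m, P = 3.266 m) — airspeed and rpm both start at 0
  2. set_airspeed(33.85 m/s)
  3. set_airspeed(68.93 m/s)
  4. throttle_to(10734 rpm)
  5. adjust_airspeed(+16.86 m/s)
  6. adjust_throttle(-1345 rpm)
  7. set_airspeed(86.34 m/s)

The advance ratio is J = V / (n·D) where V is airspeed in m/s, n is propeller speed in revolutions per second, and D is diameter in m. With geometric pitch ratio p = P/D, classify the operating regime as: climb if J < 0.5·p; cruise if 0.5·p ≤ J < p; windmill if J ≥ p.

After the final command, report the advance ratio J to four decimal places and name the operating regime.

J = 0.1476, regime = climb

set_propeller: D = 3.738 m, P = 3.266 m (p = P/D = 0.873729); state ← (V=0, rpm=0)
set_airspeed(33.85): V ← 33.85 m/s
set_airspeed(68.93): V ← 68.93 m/s
throttle_to(10734): rpm ← 10734
adjust_airspeed(+16.86): V ← 68.93 +16.86 = 85.79 m/s
adjust_throttle(-1345): rpm ← 10734 -1345 = 9389
set_airspeed(86.34): V ← 86.34 m/s
final state: V = 86.34 m/s, rpm = 9389 → n = rpm/60 = 156.483333 rev/s
J = V / (n·D) = 86.34 / (156.483333 × 3.738) = 0.147606
regime bands: climb J<0.4369 | cruise [0.4369, 0.8737) | windmill J≥0.8737
J = 0.1476 → climb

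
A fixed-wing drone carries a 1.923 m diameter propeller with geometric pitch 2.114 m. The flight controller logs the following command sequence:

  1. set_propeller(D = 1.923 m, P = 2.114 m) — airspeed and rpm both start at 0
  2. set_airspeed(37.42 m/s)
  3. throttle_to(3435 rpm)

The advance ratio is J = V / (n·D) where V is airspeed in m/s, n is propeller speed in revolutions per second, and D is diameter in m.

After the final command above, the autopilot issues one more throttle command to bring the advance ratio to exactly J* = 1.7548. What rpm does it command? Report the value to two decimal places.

set_propeller: D = 1.923 m, P = 2.114 m (p = P/D = 1.099324); state ← (V=0, rpm=0)
set_airspeed(37.42): V ← 37.42 m/s
throttle_to(3435): rpm ← 3435
final state: V = 37.42 m/s, rpm = 3435 → n = rpm/60 = 57.250000 rev/s
target J* = 1.7548; solve J* = V/(n·D) for n: n = V/(J*·D) = 37.42/(1.7548 × 1.923) = 11.089115 rev/s
rpm = 60·n = 665.346878

rpm = 665.35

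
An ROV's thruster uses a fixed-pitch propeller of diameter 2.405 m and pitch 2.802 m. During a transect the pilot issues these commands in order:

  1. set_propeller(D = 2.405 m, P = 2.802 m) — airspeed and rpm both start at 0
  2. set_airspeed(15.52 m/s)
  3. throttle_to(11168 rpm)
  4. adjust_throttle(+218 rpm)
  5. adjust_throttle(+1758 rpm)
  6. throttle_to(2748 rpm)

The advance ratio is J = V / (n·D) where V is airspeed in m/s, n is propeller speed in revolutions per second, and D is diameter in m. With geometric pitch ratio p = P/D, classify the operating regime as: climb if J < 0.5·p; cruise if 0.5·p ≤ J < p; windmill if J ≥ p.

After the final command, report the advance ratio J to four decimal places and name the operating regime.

set_propeller: D = 2.405 m, P = 2.802 m (p = P/D = 1.165073); state ← (V=0, rpm=0)
set_airspeed(15.52): V ← 15.52 m/s
throttle_to(11168): rpm ← 11168
adjust_throttle(+218): rpm ← 11168 +218 = 11386
adjust_throttle(+1758): rpm ← 11386 +1758 = 13144
throttle_to(2748): rpm ← 2748
final state: V = 15.52 m/s, rpm = 2748 → n = rpm/60 = 45.800000 rev/s
J = V / (n·D) = 15.52 / (45.800000 × 2.405) = 0.140900
regime bands: climb J<0.5825 | cruise [0.5825, 1.1651) | windmill J≥1.1651
J = 0.1409 → climb

J = 0.1409, regime = climb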